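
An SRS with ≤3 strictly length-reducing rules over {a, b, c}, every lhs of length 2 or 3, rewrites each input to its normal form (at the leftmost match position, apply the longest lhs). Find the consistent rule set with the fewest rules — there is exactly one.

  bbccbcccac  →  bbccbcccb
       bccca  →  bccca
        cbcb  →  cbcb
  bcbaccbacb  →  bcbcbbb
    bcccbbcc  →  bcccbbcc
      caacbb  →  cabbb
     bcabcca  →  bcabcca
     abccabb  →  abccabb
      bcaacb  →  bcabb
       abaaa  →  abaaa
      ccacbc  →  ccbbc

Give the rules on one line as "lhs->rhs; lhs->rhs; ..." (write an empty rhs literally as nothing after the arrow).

ac->b; acc->c

  | bbccbcccac => bbccbcccb
  | bccca
  | cbcb
  | bcbaccbacb => bcbcbacb => bcbcbbb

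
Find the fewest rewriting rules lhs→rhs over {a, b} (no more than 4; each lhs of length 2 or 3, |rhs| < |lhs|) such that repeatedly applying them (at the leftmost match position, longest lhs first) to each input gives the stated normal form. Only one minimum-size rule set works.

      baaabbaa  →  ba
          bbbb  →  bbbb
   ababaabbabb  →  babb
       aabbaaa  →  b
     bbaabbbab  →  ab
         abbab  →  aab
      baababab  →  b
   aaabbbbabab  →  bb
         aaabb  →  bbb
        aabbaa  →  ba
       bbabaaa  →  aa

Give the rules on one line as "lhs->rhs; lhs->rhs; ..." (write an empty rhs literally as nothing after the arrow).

  | baaabbaa => babbaa => baaa => ba
  | bbbb
  | ababaabbabb => baabbabb => bbbabb => babb
  | aabbaaa => aaaaa => baa => b

aaa->b; aba->; baa->b; bba->a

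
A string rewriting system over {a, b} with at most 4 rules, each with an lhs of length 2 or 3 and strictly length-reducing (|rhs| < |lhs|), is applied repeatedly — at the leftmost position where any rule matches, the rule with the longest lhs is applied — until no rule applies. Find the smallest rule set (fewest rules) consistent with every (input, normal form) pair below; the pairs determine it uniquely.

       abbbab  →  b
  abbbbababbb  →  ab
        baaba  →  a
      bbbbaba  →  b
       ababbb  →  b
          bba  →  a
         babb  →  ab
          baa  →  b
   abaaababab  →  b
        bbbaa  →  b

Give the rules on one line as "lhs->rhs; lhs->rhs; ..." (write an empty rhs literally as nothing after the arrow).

aa->b; ba->a; bb->b

  | abbbab => abbab => abab => aab => bb => b
  | abbbbababbb => abbbababbb => abbababbb => abababbb => aababbb => bbabbb => babbb => abbb => abb => ab
  | baaba => aaba => bba => ba => a
  | bbbbaba => bbbaba => bbaba => baba => aba => aa => b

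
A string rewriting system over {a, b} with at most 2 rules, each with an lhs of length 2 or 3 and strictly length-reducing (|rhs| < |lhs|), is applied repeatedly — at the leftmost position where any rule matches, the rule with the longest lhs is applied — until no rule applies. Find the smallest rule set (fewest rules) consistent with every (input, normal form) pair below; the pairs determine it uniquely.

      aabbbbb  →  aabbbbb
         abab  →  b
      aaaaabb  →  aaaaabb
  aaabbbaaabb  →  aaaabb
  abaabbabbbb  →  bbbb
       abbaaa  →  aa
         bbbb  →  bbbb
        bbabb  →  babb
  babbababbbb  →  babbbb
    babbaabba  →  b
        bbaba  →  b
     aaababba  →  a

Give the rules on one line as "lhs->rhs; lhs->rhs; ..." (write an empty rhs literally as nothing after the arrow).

aba->; bba->ba

  | aabbbbb
  | abab => b
  | aaaaabb
  | aaabbbaaabb => aaabbaaabb => aaabaaabb => aaaabb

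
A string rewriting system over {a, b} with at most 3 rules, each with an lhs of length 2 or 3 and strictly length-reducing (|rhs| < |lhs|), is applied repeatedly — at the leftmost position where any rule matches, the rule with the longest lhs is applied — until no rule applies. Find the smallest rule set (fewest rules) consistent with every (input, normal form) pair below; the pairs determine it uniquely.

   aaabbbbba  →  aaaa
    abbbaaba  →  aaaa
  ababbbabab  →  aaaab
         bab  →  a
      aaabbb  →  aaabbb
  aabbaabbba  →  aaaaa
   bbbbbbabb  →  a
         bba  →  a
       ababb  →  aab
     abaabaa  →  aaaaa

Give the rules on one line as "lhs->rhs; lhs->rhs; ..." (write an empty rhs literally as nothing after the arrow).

  | aaabbbbba => aaabbbba => aaabbba => aaabba => aaaba => aaaa
  | abbbaaba => abbaaba => abaaba => aaaba => aaaa
  | ababbbabab => aabbabab => aabaab => aaaab
  | bab => a

ba->a; bab->a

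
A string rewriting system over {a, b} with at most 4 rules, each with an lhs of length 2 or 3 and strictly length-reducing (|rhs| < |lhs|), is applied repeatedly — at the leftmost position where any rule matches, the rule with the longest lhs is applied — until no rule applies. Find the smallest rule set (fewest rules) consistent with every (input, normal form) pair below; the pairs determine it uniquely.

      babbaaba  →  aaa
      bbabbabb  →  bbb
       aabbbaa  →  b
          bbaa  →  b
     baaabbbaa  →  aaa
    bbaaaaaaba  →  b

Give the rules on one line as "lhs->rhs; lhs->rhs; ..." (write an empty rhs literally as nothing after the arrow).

ab->b; abb->aa; ba->b; bba->ab

  | babbaaba => bbbaaba => bababa => bbaba => abba => aaa
  | bbabbabb => abbbabb => aababb => ababb => babb => bbb
  | aabbbaa => aaabaa => aabaa => abaa => baa => ba => b
  | bbaa => aba => ba => b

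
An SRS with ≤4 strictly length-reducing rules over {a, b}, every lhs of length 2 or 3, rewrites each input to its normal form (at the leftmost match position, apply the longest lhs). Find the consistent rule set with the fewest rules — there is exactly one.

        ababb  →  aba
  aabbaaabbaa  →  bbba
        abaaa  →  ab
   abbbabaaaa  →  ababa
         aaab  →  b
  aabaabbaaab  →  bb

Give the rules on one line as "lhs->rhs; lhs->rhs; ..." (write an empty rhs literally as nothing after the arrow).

aa->a; aaa->; aab->; abb->a

  | ababb => aba
  | aabbaaabbaa => baaabbaa => bbbaa => bbba
  | abaaa => ab
  | abbbabaaaa => ababaaaa => ababa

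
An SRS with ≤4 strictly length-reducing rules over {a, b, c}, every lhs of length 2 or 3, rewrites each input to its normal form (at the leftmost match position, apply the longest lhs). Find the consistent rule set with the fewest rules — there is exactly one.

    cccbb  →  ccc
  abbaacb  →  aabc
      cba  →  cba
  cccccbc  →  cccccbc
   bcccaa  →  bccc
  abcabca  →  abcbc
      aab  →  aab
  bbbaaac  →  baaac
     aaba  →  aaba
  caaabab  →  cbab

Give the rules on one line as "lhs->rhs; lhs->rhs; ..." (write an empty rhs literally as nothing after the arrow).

  | cccbb => ccc
  | abbaacb => aaacb => aabc
  | cba
  | cccccbc

acb->bc; bb->; ca->c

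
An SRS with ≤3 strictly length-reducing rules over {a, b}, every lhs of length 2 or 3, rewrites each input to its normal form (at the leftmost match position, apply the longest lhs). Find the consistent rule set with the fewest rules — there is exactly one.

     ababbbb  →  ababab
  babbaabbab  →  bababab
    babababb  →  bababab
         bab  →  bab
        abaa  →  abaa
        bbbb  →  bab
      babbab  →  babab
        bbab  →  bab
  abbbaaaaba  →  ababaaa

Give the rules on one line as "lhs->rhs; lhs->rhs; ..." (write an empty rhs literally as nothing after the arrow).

aab->ba; bb->b; bbb->ba

  | ababbbb => ababab
  | babbaabbab => babaabbab => babbabab => bababab
  | babababb => bababab
  | bab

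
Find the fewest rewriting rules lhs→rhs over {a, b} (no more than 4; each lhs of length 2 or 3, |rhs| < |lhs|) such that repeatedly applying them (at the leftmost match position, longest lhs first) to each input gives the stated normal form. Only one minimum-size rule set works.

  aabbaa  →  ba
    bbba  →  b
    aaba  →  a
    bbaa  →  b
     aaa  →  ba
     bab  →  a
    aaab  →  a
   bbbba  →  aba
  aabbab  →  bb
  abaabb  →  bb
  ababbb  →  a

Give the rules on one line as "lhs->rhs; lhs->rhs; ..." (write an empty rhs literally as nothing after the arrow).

aa->b; bab->a; bba->a; bbb->a

  | aabbaa => bbbaa => aaa => ba
  | bbba => aa => b
  | aaba => bba => a
  | bbaa => aa => b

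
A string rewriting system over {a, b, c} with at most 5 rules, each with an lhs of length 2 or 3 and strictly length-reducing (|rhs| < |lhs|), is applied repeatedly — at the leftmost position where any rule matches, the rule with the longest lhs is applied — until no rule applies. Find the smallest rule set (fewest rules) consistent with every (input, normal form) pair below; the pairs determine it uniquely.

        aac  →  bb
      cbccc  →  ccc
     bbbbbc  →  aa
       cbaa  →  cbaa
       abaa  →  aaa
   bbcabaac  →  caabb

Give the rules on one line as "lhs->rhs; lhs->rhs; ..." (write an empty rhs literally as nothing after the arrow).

aac->bb; aba->aa; bbc->ca; bc->

  | aac => bb
  | cbccc => ccc
  | bbbbbc => bbbca => bcaa => aa
  | cbaa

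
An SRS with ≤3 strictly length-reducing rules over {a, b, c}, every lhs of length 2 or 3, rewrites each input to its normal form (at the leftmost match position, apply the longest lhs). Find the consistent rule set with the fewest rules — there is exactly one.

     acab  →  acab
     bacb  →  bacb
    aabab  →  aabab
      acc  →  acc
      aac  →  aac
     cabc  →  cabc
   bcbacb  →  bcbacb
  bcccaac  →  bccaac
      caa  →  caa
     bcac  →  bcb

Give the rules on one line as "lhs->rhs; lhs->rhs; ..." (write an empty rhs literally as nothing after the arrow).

  | acab
  | bacb
  | aabab
  | acc

cac->cb; ccc->cc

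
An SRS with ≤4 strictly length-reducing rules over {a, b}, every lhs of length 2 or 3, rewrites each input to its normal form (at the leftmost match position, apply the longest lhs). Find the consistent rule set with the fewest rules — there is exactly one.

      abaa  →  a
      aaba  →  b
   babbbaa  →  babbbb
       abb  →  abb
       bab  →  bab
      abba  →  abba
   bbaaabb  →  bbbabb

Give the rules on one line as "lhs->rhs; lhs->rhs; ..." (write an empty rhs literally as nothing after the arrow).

  | abaa => a
  | aaba => aa => b
  | babbbaa => babbbb
  | abb

aa->b; aab->a; aba->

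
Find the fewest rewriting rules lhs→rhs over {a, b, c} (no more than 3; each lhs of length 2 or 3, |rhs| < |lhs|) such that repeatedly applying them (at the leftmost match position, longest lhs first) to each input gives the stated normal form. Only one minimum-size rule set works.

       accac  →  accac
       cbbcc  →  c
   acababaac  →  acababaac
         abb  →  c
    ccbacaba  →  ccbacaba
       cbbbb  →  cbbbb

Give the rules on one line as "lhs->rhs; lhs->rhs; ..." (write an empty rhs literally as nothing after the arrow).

abb->c; bc->

  | accac
  | cbbcc => cbc => c
  | acababaac
  | abb => c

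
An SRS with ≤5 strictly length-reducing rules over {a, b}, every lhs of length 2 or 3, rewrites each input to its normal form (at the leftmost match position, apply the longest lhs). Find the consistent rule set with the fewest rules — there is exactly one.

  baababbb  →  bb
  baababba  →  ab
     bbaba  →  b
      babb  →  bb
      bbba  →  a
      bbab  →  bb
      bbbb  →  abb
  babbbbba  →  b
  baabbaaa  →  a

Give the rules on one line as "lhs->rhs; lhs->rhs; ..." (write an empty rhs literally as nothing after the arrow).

aa->a; aab->bb; ba->; bbb->ab

  | baababbb => ababbb => abbb => aab => bb
  | baababba => ababba => abba => ab
  | bbaba => bba => b
  | babb => bb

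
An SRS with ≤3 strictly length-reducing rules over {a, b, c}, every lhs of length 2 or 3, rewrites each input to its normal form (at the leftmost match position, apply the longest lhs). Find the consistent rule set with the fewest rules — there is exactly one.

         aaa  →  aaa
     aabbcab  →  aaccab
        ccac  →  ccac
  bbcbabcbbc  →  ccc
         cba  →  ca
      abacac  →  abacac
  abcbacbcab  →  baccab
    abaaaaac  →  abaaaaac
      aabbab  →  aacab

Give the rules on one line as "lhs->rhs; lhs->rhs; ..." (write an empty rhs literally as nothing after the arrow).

  | aaa
  | aabbcab => aaccab
  | ccac
  | bbcbabcbbc => ccbabcbbc => ccabcbbc => ccbbc => ccbc => ccc

abc->; bb->c; cb->c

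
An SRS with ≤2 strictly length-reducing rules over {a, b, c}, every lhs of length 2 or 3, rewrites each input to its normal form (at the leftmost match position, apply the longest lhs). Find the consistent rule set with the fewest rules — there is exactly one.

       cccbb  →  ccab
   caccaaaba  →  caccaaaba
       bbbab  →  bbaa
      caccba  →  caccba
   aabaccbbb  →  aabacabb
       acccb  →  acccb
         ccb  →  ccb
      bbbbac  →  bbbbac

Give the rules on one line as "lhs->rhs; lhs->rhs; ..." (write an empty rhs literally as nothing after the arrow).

bab->aa; cbb->ab

  | cccbb => ccab
  | caccaaaba
  | bbbab => bbaa
  | caccba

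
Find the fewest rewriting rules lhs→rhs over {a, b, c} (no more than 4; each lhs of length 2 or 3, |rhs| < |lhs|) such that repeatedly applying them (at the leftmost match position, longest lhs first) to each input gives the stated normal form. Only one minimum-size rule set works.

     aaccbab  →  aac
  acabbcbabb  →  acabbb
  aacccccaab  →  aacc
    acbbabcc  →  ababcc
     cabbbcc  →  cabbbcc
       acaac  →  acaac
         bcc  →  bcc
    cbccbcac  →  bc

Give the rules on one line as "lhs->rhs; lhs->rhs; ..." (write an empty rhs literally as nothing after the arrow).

  | aaccbab => aaccb => aac
  | acabbcbabb => acabbcbb => acabbb
  | aacccccaab => aacccbab => aacccb => aacc
  | acbbabcc => ababcc

cb->; cba->c; cca->b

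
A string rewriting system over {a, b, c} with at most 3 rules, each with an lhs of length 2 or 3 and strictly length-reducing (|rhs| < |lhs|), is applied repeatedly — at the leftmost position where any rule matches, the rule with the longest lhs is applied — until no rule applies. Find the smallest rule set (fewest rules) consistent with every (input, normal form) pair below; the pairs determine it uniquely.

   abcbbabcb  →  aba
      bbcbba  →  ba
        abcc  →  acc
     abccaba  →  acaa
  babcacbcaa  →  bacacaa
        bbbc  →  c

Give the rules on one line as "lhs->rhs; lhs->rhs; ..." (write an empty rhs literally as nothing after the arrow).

  | abcbbabcb => acbbabcb => ababcb => abacb => aba
  | bbcbba => bcbba => cbba => ba
  | abcc => acc
  | abccaba => accaba => acaa

bc->c; cab->a; cb->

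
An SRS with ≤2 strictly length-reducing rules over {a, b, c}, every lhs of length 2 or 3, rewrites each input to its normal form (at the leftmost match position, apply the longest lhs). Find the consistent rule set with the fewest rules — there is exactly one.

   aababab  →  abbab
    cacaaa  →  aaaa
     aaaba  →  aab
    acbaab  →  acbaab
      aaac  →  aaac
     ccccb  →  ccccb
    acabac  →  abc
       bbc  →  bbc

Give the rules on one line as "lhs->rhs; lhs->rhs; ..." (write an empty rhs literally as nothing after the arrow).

  | aababab => abbab
  | cacaaa => acaaa => aaaa
  | aaaba => aab
  | acbaab

aba->b; ca->a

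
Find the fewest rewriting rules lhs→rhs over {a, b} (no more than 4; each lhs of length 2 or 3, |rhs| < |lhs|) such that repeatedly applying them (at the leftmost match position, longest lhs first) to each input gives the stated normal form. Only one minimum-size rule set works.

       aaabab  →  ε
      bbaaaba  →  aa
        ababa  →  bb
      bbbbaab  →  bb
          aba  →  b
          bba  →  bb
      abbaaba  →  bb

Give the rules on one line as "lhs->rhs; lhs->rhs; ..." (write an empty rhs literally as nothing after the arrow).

ab->; aba->b; ba->b; bbb->a

  | aaabab => aabb => ab => ε
  | bbaaaba => bbaaba => bbaba => bbba => aa
  | ababa => bba => bb
  | bbbbaab => abaab => bab => bb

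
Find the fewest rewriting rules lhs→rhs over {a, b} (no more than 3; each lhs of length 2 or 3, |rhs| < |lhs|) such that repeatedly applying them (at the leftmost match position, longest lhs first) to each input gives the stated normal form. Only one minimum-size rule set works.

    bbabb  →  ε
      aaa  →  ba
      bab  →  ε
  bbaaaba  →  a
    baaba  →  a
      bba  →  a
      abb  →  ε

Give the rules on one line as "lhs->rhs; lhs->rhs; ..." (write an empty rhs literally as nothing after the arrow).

aaa->ba; ab->b; bb->

  | bbabb => abb => bb => ε
  | aaa => ba
  | bab => bb => ε
  | bbaaaba => aaaba => baba => bba => a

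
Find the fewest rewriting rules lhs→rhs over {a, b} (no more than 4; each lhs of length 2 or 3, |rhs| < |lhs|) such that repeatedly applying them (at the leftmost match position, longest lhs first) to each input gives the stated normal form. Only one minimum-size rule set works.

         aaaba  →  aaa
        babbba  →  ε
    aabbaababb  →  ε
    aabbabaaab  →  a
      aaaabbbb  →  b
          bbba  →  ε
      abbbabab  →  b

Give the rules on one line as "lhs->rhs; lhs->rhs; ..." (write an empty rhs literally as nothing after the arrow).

  | aaaba => aaa
  | babbba => bbba => ba => ε
  | aabbaababb => abaababb => baababb => ababb => babb => bb => ε
  | aabbabaaab => ababaaab => babaaab => baaab => aab => a

aab->a; ab->b; ba->; bb->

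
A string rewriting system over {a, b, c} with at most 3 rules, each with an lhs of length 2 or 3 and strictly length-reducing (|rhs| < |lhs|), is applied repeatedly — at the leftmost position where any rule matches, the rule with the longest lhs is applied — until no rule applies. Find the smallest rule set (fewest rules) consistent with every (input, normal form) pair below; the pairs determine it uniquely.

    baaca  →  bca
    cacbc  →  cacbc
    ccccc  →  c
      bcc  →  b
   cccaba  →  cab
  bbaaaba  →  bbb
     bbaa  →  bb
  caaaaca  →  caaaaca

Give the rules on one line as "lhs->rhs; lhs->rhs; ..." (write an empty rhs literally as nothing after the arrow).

  | baaca => baca => bca
  | cacbc
  | ccccc => ccc => c
  | bcc => b

ba->b; cc->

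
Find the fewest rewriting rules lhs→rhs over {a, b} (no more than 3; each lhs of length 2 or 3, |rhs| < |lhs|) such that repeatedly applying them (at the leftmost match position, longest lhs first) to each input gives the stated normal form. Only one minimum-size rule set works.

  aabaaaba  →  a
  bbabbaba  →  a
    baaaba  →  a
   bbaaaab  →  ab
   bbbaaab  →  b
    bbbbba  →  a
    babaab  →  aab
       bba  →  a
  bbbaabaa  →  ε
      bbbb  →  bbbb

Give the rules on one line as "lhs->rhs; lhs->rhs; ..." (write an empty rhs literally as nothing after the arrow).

aaa->; aba->a; ba->a

  | aabaaaba => aaaaba => aba => a
  | bbabbaba => babbaba => abbaba => ababa => aba => a
  | baaaba => aaaba => ba => a
  | bbaaaab => baaaab => aaaab => ab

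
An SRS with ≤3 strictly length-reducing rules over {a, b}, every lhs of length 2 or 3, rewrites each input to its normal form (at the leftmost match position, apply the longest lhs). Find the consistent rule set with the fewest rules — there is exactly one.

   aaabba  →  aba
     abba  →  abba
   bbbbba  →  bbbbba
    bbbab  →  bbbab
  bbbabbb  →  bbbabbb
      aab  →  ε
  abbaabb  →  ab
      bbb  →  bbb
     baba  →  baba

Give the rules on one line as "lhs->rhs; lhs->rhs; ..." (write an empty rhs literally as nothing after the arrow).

  | aaabba => aba
  | abba
  | bbbbba
  | bbbab

aab->; baa->aa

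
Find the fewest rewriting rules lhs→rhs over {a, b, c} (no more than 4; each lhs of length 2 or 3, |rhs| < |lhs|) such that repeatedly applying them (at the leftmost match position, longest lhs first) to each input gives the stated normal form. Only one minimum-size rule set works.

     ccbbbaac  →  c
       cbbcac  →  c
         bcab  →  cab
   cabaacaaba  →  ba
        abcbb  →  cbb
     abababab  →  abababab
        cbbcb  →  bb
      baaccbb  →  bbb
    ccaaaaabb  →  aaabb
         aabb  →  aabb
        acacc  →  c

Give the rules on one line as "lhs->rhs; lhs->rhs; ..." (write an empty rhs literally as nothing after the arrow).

ac->c; baa->; bc->c; cc->b

  | ccbbbaac => bbbbaac => bbbc => bbc => bc => c
  | cbbcac => cbcac => ccac => bac => bc => c
  | bcab => cab
  | cabaacaaba => cacaaba => ccaaba => baaba => ba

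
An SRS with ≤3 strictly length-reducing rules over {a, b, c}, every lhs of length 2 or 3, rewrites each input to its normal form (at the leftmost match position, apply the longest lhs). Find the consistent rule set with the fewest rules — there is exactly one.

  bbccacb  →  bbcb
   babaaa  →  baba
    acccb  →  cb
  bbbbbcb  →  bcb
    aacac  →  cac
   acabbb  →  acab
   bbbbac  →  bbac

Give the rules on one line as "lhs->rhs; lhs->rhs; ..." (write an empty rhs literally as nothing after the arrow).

aa->; bbb->b; cc->a

  | bbccacb => bbaacb => bbcb
  | babaaa => baba
  | acccb => aacb => cb
  | bbbbbcb => bbbcb => bcb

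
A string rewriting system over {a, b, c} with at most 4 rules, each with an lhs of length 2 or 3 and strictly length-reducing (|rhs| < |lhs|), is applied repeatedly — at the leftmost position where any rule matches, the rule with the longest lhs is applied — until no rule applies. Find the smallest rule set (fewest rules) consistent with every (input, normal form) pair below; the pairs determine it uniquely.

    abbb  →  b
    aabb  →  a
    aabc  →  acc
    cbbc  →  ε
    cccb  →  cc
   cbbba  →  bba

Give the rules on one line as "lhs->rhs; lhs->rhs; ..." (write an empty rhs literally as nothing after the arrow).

  | abbb => cbb => b
  | aabb => acb => a
  | aabc => acc
  | cbbc => bc => ε

ab->c; bc->; cb->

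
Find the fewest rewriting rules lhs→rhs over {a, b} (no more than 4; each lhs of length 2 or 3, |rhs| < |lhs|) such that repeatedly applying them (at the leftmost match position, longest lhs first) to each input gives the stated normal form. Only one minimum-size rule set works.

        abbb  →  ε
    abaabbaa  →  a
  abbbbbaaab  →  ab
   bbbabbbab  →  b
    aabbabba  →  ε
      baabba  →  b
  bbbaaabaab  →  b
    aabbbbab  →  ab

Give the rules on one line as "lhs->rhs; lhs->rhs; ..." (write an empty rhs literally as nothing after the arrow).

  | abbb => aa => ε
  | abaabbaa => aaabbaa => abbaa => abaa => aaa => a
  | abbbbbaaab => aabbaaab => bbaaab => baaab => aaab => ab
  | bbbabbbab => aabbbab => bbbab => aab => b

aa->; ba->; baa->aa; bbb->a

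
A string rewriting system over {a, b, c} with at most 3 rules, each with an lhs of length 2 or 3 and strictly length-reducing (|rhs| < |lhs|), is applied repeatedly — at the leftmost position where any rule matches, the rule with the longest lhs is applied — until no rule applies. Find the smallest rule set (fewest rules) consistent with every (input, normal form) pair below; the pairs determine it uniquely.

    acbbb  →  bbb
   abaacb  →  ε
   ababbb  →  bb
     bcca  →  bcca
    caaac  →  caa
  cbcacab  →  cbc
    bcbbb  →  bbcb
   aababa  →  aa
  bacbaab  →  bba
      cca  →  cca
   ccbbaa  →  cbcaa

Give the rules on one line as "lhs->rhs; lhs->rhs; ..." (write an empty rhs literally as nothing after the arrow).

ab->; ac->; cbb->bc

  | acbbb => bbb
  | abaacb => aacb => ab => ε
  | ababbb => abbb => bb
  | bcca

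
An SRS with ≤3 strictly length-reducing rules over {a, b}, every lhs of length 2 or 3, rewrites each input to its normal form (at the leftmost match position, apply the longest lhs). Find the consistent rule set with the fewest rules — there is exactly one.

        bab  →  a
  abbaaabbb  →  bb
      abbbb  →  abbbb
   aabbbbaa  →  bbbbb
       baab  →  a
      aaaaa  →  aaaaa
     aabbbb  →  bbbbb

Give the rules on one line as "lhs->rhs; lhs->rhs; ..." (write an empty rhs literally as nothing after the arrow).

  | bab => a
  | abbaaabbb => abbaabbb => abbabbb => ababb => aab => bb
  | abbbb
  | aabbbbaa => bbbbbaa => bbbbba => bbbbb

aab->bb; ba->b; bab->a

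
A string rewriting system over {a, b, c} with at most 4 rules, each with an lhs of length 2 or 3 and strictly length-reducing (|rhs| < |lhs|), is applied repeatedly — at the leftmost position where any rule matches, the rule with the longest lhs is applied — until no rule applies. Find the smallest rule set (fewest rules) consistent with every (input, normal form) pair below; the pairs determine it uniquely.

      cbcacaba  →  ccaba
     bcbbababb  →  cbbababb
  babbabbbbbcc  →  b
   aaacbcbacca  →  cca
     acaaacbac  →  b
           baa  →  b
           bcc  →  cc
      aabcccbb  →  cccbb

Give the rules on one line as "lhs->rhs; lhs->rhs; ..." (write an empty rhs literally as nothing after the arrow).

  | cbcacaba => ccacaba => ccaba
  | bcbbababb => cbbababb
  | babbabbbbbcc => babbabbbbcc => babbabbbcc => babbabbcc => babbabcc => babbacc => babbc => babc => bac => b
  | aaacbcbacca => acbcbacca => bcbacca => cbacca => cbca => cca

aa->; ac->; bc->c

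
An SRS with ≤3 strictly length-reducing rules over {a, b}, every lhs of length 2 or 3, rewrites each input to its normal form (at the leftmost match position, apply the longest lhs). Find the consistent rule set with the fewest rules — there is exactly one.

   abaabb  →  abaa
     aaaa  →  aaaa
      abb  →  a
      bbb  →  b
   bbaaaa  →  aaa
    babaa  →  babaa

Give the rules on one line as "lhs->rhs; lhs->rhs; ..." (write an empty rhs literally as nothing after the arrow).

bb->; bba->

  | abaabb => abaa
  | aaaa
  | abb => a
  | bbb => b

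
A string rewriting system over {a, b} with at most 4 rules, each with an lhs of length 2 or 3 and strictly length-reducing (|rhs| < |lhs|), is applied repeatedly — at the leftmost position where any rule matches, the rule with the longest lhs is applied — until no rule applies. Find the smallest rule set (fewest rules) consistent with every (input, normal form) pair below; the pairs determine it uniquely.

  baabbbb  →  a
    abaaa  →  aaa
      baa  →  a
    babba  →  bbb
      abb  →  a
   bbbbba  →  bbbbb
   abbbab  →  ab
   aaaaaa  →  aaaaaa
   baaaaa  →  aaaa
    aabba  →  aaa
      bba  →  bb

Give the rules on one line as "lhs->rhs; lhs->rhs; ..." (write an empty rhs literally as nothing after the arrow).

aba->a; abb->a; ba->b; baa->a

  | baabbbb => abbbb => abb => a
  | abaaa => aaa
  | baa => a
  | babba => bbba => bbb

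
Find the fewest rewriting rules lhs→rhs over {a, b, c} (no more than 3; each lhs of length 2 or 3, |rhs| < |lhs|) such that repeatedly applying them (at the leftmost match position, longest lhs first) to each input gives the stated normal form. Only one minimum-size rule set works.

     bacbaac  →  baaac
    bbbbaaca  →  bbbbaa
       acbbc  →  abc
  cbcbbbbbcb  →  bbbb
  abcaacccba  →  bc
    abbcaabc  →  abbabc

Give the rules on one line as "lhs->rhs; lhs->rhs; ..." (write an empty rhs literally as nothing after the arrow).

aba->b; ca->; cb->

  | bacbaac => baaac
  | bbbbaaca => bbbbaa
  | acbbc => abc
  | cbcbbbbbcb => cbbbbbcb => bbbbcb => bbbb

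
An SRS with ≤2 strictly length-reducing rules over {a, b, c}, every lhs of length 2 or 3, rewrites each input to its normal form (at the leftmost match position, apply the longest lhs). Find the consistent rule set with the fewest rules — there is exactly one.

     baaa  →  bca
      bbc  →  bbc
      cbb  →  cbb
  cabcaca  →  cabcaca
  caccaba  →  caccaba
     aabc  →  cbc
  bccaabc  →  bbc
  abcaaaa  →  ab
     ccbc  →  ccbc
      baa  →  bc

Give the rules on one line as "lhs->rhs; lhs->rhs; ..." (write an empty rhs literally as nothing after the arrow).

aa->c; ccc->

  | baaa => bca
  | bbc
  | cbb
  | cabcaca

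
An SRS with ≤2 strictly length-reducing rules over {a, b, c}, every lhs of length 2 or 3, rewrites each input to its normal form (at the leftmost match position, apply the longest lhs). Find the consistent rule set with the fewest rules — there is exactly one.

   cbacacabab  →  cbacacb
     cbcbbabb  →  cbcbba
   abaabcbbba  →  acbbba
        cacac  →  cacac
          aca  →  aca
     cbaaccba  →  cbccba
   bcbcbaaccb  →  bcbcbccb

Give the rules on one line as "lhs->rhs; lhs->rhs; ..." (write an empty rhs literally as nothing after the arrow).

  | cbacacabab => cbacacaab => cbacacb
  | cbcbbabb => cbcbbab => cbcbba
  | abaabcbbba => aaabcbbba => abcbbba => acbbba
  | cacac

aa->; ab->a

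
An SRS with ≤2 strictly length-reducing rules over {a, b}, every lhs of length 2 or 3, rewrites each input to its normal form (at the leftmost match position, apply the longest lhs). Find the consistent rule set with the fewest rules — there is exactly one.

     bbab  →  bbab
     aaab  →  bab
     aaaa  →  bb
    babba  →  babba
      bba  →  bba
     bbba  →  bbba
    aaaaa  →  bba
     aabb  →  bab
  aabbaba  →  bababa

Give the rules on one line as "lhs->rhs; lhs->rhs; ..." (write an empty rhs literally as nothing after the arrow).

aa->b; aab->ba

  | bbab
  | aaab => bab
  | aaaa => baa => bb
  | babba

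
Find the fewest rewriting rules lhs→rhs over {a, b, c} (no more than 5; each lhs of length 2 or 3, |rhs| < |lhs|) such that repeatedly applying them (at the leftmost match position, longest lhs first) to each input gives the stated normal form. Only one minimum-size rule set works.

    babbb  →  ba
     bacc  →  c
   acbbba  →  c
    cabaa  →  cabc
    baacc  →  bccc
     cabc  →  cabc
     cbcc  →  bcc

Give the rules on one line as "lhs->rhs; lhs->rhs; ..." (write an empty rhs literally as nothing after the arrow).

aa->c; bac->; bbb->; cb->b

  | babbb => ba
  | bacc => c
  | acbbba => abbba => aa => c
  | cabaa => cabc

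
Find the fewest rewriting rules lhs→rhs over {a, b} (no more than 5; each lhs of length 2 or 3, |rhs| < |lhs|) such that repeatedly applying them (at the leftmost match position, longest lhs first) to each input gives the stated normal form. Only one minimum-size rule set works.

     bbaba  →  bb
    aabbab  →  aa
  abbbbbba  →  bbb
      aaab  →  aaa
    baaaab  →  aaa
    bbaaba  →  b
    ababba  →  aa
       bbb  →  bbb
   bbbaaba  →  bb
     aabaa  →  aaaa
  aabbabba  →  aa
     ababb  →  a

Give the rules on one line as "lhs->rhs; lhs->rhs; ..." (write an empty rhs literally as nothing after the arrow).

ab->a; abb->; ba->; bab->bb

  | bbaba => bbba => bb
  | aabbab => aab => aa
  | abbbbbba => bbbba => bbb
  | aaab => aaa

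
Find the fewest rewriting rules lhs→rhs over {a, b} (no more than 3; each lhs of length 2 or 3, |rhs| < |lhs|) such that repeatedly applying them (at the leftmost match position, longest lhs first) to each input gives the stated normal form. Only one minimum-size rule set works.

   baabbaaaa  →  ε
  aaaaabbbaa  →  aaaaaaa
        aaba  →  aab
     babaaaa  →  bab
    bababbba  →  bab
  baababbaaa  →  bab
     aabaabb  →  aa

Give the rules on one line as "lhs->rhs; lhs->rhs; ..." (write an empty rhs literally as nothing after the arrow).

aba->ab; baa->; bbb->

  | baabbaaaa => bbaaaa => baa => ε
  | aaaaabbbaa => aaaaaaa
  | aaba => aab
  | babaaaa => babaaa => babaa => baba => bab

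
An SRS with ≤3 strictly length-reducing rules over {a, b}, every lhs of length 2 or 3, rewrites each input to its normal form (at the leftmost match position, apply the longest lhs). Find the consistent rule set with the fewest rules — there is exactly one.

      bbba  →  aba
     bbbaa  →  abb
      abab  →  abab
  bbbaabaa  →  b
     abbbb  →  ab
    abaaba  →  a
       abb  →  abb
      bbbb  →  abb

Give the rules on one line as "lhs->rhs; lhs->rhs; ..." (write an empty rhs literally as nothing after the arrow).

aa->b; bba->a; bbb->ab

  | bbba => aba
  | bbbaa => abaa => abb
  | abab
  | bbbaabaa => abaabaa => abbbaa => aabaa => bbaa => aa => b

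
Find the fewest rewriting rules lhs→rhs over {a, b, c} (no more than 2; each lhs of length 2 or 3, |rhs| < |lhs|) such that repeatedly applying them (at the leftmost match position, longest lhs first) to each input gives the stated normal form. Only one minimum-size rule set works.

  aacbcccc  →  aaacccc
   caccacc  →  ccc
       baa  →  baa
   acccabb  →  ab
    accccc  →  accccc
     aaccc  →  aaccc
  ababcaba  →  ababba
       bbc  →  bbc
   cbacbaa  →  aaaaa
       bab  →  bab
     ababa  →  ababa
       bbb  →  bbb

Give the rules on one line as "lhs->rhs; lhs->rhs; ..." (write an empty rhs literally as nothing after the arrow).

  | aacbcccc => aaacccc
  | caccacc => ccacc => ccc
  | baa
  | acccabb => accbb => acab => ab

ca->; cb->a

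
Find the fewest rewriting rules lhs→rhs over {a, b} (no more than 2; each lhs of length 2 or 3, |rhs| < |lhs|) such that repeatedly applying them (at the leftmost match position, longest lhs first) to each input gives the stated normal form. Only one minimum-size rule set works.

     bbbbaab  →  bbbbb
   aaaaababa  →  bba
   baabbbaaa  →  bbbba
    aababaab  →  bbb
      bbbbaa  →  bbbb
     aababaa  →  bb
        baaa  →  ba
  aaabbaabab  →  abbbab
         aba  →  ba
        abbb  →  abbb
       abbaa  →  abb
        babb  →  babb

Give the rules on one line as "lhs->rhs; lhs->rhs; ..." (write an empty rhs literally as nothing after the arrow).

aa->; aba->ba

  | bbbbaab => bbbbb
  | aaaaababa => aaababa => ababa => baba => bba
  | baabbbaaa => bbbbaaa => bbbba
  | aababaab => babaab => bbaab => bbb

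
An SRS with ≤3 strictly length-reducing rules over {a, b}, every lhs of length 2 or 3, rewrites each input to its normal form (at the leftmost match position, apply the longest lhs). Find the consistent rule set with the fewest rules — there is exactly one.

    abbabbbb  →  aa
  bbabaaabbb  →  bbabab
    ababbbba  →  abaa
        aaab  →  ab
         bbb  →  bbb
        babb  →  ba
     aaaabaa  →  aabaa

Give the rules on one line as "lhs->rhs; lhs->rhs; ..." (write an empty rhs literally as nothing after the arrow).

aaa->a; abb->a

  | abbabbbb => aabbbb => aabb => aa
  | bbabaaabbb => bbababbb => bbabab
  | ababbbba => ababba => abaa
  | aaab => ab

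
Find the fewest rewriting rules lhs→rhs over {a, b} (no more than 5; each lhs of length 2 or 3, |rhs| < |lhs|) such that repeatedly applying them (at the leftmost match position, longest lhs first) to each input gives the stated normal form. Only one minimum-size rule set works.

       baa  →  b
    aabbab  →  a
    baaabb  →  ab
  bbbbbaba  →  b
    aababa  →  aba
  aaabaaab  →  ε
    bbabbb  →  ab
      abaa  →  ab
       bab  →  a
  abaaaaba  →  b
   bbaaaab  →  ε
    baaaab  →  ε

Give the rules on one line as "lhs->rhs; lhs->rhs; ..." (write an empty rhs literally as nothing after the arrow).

aa->b; baa->b; bab->a; bb->

  | baa => b
  | aabbab => bbbab => bab => a
  | baaabb => babb => ab
  | bbbbbaba => bbbaba => baba => aa => b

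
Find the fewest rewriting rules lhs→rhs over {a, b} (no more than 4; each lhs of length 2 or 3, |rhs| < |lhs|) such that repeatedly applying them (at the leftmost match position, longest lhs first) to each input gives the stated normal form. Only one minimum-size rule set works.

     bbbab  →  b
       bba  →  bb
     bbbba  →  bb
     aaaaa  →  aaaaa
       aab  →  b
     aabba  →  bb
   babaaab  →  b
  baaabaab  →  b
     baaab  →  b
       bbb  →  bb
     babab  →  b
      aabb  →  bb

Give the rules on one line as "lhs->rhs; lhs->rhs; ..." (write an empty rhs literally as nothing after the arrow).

ab->b; ba->b; bab->ab; bbb->bb

  | bbbab => bbab => bab => ab => b
  | bba => bb
  | bbbba => bbba => bba => bb
  | aaaaa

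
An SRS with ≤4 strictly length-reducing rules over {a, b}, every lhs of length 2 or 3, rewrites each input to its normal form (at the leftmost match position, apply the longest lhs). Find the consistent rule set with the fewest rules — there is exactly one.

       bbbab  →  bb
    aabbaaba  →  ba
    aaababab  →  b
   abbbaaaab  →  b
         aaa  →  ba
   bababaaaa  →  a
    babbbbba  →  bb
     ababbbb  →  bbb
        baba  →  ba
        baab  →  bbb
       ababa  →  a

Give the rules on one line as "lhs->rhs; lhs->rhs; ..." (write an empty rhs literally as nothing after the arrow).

aa->b; ab->; bba->ab

  | bbbab => babb => bb
  | aabbaaba => bbbaaba => bababa => baba => ba
  | aaababab => bababab => babab => bab => b
  | abbbaaaab => bbaaaab => abaaab => aaab => bab => b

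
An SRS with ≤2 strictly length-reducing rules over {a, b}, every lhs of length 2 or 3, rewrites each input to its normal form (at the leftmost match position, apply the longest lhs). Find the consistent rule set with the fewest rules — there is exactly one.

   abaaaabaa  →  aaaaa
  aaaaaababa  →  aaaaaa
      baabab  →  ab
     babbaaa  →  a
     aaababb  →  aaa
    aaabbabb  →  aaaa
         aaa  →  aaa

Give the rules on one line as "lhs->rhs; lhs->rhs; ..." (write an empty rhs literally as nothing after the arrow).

  | abaaaabaa => aaaabaa => aaaaa
  | aaaaaababa => aaaaaaba => aaaaaa
  | baabab => abab => ab
  | babbaaa => bbaaa => baa => a

abb->a; ba->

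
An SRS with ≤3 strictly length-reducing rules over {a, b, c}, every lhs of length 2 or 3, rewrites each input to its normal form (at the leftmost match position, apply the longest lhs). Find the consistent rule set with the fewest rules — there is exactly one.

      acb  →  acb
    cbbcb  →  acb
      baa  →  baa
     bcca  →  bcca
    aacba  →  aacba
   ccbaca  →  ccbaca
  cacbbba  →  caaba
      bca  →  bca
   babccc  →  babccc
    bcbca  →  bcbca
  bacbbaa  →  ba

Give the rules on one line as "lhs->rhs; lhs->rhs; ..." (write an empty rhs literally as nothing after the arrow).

aaa->; cbb->a

  | acb
  | cbbcb => acb
  | baa
  | bcca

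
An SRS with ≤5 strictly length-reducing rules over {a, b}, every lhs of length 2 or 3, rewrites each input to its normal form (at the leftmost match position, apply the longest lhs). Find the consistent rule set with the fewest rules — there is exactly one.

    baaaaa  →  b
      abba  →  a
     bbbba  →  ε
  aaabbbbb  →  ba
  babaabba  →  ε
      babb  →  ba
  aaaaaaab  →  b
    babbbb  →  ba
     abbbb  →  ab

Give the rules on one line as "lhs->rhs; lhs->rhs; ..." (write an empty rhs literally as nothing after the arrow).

  | baaaaa => bbaaa => aa => b
  | abba => a
  | bbbba => bbba => bba => ε
  | aaabbbbb => babbbbb => babbbb => babbb => babb => bab => ba

aa->b; bab->ba; bb->b; bba->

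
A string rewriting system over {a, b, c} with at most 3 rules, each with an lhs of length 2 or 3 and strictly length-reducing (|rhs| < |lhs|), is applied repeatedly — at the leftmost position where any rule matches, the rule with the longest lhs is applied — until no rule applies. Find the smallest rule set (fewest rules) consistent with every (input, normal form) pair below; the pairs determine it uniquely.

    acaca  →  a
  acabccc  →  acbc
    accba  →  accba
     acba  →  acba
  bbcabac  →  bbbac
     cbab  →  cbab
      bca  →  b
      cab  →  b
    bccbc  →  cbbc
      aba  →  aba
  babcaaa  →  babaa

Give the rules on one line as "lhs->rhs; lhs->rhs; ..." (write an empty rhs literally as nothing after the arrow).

bcc->cb; ca->

  | acaca => aca => a
  | acabccc => abccc => acbc
  | accba
  | acba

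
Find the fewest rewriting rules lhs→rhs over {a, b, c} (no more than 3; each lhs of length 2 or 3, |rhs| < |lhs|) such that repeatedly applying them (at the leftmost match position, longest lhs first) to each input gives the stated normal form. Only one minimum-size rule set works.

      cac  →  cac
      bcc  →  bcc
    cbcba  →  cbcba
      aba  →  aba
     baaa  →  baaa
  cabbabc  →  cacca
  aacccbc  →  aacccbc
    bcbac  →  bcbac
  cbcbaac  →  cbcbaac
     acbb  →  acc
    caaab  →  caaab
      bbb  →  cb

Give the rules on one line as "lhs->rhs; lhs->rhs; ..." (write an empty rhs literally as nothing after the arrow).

abc->ca; bb->c

  | cac
  | bcc
  | cbcba
  | aba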